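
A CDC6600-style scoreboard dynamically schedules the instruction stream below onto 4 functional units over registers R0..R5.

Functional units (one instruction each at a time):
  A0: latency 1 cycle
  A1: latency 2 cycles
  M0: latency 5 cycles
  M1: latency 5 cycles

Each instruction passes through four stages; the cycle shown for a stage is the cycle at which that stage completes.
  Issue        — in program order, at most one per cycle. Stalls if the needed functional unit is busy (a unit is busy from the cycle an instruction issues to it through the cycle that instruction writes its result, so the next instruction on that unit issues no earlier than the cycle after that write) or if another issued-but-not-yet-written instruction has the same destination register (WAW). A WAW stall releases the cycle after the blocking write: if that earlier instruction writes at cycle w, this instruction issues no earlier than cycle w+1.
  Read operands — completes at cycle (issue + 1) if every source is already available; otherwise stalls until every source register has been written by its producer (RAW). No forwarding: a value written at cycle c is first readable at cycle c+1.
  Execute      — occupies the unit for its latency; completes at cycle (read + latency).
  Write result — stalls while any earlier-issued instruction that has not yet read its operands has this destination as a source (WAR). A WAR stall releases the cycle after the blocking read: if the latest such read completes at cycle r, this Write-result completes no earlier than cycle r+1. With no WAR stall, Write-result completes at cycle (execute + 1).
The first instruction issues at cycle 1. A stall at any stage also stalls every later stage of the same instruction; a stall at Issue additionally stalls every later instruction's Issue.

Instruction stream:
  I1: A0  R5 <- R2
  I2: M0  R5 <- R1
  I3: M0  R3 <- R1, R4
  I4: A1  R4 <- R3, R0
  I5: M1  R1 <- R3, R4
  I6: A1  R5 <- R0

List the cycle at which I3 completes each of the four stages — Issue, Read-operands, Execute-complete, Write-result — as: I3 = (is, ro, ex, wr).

I3 = (13, 14, 19, 20)

t=1  I1 issues→A0
t=2  I1 reads
t=3  I1 exec-done
t=4  I1 writes R5
t=5  I2 issues→M0
t=6  I2 reads
t=11  I2 exec-done
t=12  I2 writes R5
t=13  I3 issues→M0
t=14  I3 reads | I4 issues→A1
t=15  I5 issues→M1
t=19  I3 exec-done
t=20  I3 writes R3
t=21  I4 reads
t=23  I4 exec-done
t=24  I4 writes R4
t=25  I5 reads | I6 issues→A1
t=26  I6 reads
t=28  I6 exec-done
t=29  I6 writes R5
t=30  I5 exec-done
t=31  I5 writes R1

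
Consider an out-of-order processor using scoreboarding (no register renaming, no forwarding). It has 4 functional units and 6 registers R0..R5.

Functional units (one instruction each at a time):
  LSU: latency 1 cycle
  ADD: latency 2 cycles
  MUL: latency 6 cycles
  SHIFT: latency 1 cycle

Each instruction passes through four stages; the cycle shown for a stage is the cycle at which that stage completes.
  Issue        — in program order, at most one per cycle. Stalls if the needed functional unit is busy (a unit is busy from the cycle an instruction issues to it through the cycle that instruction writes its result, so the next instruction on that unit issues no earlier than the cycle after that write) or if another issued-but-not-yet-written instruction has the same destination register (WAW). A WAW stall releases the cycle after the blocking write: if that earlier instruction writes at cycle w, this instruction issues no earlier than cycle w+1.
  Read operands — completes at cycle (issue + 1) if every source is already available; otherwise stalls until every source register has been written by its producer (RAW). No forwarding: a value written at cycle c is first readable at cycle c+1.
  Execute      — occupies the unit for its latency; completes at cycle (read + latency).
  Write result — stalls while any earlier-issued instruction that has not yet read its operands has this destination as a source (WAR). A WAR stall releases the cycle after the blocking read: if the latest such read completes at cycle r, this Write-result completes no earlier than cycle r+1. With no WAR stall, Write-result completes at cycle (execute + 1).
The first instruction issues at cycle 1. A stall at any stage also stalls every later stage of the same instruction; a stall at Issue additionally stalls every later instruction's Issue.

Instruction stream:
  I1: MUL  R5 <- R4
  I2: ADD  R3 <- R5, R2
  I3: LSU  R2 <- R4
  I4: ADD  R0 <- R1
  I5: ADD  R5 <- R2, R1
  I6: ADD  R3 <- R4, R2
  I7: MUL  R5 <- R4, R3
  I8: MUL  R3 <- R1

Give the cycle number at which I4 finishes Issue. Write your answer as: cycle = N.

cycle = 14

[1] I1 dispatched to MUL
[2] I1 operands ready · I2 dispatched to ADD
[3] I3 dispatched to LSU
[4] I3 operands ready
[5] I3 complete
[8] I1 complete
[9] R5←I1
[10] I2 operands ready
[11] R2←I3
[12] I2 complete
[13] R3←I2
[14] I4 dispatched to ADD
[15] I4 operands ready
[17] I4 complete
[18] R0←I4
[19] I5 dispatched to ADD
[20] I5 operands ready
[22] I5 complete
[23] R5←I5
[24] I6 dispatched to ADD
[25] I6 operands ready · I7 dispatched to MUL
[27] I6 complete
[28] R3←I6
[29] I7 operands ready
[35] I7 complete
[36] R5←I7
[37] I8 dispatched to MUL
[38] I8 operands ready
[44] I8 complete
[45] R3←I8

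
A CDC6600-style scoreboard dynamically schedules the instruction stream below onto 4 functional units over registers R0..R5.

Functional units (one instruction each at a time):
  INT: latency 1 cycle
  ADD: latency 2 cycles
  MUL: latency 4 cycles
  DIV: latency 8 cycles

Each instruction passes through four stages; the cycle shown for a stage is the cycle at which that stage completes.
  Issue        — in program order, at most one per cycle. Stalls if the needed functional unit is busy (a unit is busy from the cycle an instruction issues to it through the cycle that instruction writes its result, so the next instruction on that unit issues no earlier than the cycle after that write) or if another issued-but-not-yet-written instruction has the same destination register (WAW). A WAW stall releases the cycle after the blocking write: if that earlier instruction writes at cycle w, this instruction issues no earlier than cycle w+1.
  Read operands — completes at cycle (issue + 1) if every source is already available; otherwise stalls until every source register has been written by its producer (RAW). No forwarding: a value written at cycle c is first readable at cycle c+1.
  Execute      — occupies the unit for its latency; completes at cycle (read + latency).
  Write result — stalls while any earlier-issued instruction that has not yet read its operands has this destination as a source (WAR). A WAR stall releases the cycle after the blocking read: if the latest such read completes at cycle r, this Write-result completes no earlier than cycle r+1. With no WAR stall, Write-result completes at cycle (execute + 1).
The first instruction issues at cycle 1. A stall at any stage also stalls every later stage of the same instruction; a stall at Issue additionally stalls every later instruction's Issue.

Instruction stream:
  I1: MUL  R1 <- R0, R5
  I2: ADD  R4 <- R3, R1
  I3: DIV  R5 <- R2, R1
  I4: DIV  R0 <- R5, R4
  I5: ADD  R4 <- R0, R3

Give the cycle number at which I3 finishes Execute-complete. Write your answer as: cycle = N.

cycle = 16

I1: IS=1 RO=2 EX=6 WR=7
I2: IS=2 RO=8 EX=10 WR=11  [RAW R1: wait I1 write@7]
I3: IS=3 RO=8 EX=16 WR=17  [RAW R1: wait I1 write@7]
I4: IS=18 RO=19 EX=27 WR=28  [struct: DIV busy until I3 writes@17]
I5: IS=19 RO=29 EX=31 WR=32  [RAW R0: wait I4 write@28]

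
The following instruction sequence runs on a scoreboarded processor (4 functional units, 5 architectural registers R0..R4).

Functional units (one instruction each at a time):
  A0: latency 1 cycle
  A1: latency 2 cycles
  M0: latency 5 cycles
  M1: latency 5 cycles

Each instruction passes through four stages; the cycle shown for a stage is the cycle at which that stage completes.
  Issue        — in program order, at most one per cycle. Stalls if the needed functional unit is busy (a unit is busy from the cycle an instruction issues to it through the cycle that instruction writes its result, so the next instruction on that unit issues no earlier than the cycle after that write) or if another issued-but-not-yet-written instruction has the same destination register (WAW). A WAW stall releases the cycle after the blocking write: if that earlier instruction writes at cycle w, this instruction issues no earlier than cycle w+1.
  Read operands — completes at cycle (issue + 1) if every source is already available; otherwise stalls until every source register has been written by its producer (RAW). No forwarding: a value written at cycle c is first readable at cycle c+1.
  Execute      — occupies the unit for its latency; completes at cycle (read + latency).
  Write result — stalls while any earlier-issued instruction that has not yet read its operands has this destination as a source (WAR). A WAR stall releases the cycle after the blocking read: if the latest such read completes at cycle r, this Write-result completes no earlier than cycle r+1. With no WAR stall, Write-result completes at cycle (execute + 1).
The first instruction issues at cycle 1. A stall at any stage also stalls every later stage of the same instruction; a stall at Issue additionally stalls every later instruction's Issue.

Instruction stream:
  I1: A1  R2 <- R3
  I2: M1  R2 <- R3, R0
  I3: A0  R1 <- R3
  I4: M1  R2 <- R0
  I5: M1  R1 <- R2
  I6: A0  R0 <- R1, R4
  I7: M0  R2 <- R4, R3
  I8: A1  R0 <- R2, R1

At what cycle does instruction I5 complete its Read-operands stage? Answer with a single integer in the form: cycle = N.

cycle = 23

t=1  issue I1 (A1)
t=2  I1 read-ops
t=4  I1 finished on A1
t=5  I1→R2
t=6  issue I2 (M1)
t=7  I2 read-ops · issue I3 (A0)
t=8  I3 read-ops
t=9  I3 finished on A0
t=10  I3→R1
t=12  I2 finished on M1
t=13  I2→R2
t=14  issue I4 (M1)
t=15  I4 read-ops
t=20  I4 finished on M1
t=21  I4→R2
t=22  issue I5 (M1)
t=23  I5 read-ops · issue I6 (A0)
t=24  issue I7 (M0)
t=25  I7 read-ops
t=28  I5 finished on M1
t=29  I5→R1
t=30  I6 read-ops · I7 finished on M0
t=31  I6 finished on A0 · I7→R2
t=32  I6→R0
t=33  issue I8 (A1)
t=34  I8 read-ops
t=36  I8 finished on A1
t=37  I8→R0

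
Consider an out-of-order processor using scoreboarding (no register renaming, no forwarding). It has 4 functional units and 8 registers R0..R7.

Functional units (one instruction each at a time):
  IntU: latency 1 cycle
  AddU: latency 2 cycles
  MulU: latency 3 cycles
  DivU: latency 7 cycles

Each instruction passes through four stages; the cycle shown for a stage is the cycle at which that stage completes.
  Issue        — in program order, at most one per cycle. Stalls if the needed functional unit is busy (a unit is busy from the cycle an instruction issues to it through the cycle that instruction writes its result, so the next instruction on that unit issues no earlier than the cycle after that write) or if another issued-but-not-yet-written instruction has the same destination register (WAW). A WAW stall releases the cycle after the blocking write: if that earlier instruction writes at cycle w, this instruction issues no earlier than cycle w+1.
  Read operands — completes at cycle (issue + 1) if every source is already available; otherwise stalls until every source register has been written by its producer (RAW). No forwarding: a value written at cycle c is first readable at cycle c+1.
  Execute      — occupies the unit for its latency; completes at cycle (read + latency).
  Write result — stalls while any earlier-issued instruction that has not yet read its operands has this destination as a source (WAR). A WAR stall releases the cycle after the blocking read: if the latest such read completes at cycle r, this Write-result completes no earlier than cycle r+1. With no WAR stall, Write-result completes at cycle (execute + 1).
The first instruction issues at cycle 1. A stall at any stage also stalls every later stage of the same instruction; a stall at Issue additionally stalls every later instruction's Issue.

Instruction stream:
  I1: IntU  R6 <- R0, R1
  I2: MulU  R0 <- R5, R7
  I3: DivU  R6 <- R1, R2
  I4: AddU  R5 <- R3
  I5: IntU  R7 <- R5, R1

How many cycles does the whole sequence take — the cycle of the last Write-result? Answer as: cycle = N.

I1  is:1  ro:2  ex:3  wr:4
I2  is:2  ro:3  ex:6  wr:7
I3  is:5  ro:6  ex:13  wr:14  — WAW R6: wait I1 write@4
I4  is:6  ro:7  ex:9  wr:10
I5  is:7  ro:11  ex:12  wr:13  — RAW R5: wait I4 write@10

cycle = 14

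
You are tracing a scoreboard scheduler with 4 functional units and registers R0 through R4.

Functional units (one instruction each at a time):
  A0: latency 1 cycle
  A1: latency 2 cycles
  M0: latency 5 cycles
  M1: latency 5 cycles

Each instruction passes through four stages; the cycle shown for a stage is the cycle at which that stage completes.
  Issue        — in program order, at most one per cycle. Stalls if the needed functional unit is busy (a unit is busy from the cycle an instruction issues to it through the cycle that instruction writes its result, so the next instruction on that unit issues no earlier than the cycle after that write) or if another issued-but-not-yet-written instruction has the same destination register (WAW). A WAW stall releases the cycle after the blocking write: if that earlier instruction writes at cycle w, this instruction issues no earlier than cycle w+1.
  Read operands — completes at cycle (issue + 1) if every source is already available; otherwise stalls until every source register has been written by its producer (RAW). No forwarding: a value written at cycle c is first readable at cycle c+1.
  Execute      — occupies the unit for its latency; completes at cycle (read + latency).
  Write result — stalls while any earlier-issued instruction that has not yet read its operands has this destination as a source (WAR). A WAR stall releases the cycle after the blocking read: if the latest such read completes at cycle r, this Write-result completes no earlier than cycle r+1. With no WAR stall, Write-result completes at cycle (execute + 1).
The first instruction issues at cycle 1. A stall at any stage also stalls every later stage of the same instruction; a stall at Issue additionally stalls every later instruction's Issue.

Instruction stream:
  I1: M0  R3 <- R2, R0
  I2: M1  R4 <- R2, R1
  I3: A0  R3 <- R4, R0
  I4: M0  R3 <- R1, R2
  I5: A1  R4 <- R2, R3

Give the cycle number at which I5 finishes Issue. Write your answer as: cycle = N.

I1 -> (1, 2, 7, 8)
I2 -> (2, 3, 8, 9)
I3 -> (9, 10, 11, 12)  // WAW R3: wait I1 write@8
I4 -> (13, 14, 19, 20)  // WAW R3: wait I3 write@12
I5 -> (14, 21, 23, 24)  // RAW R3: wait I4 write@20

cycle = 14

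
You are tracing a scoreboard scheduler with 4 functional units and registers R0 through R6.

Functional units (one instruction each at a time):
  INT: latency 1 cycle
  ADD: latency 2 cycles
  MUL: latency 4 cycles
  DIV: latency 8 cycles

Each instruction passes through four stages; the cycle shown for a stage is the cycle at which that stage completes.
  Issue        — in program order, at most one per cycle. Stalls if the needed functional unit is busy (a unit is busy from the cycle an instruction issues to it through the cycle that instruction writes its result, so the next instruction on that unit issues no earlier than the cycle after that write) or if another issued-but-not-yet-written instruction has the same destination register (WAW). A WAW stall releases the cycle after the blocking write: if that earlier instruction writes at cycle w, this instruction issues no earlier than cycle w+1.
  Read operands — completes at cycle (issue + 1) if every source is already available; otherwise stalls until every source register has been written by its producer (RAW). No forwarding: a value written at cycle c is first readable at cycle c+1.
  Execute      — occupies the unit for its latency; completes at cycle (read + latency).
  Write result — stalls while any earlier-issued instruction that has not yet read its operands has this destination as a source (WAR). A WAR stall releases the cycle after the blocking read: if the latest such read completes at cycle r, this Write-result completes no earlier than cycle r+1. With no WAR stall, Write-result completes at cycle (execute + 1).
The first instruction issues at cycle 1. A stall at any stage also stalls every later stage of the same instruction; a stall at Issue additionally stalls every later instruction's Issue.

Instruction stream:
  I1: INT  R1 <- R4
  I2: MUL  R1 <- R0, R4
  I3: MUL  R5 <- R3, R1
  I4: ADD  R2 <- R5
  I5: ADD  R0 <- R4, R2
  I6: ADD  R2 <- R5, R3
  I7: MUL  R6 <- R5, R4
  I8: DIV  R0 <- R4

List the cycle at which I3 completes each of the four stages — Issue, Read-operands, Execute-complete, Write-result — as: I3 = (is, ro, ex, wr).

[I1] 1/2/3/4
[I2] 5/6/10/11  (WAW R1: wait I1 write@4)
[I3] 12/13/17/18  (struct: MUL busy until I2 writes@11)
[I4] 13/19/21/22  (RAW R5: wait I3 write@18)
[I5] 23/24/26/27  (struct: ADD busy until I4 writes@22)
[I6] 28/29/31/32  (struct: ADD busy until I5 writes@27)
[I7] 29/30/34/35
[I8] 30/31/39/40

I3 = (12, 13, 17, 18)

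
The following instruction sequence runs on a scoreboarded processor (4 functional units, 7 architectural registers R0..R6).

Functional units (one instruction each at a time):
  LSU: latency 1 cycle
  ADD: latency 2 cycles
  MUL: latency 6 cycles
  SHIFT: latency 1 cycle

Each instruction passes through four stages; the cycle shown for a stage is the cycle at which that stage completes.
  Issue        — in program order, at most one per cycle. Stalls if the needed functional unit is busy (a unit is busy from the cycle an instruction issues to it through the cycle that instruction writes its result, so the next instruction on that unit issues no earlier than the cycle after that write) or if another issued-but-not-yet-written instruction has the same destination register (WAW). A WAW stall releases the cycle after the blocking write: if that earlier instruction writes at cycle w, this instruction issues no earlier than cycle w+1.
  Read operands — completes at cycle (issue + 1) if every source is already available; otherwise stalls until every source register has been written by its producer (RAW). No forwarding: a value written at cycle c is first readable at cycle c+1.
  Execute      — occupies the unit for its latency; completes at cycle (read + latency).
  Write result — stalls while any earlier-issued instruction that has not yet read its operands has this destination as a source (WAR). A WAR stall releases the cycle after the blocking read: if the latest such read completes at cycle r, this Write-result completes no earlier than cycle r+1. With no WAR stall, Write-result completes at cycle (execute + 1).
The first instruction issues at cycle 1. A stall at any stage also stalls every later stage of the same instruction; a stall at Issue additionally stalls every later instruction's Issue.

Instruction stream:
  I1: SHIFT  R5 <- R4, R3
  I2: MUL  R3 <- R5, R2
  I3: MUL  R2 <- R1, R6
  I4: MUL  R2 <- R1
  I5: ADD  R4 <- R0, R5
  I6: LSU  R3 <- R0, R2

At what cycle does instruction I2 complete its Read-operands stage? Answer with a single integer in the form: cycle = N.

cycle 1: I1 dispatched to SHIFT
cycle 2: I1 operands ready | I2 dispatched to MUL
cycle 3: I1 complete
cycle 4: R5←I1
cycle 5: I2 operands ready
cycle 11: I2 complete
cycle 12: R3←I2
cycle 13: I3 dispatched to MUL
cycle 14: I3 operands ready
cycle 20: I3 complete
cycle 21: R2←I3
cycle 22: I4 dispatched to MUL
cycle 23: I4 operands ready | I5 dispatched to ADD
cycle 24: I5 operands ready | I6 dispatched to LSU
cycle 26: I5 complete
cycle 27: R4←I5
cycle 29: I4 complete
cycle 30: R2←I4
cycle 31: I6 operands ready
cycle 32: I6 complete
cycle 33: R3←I6

cycle = 5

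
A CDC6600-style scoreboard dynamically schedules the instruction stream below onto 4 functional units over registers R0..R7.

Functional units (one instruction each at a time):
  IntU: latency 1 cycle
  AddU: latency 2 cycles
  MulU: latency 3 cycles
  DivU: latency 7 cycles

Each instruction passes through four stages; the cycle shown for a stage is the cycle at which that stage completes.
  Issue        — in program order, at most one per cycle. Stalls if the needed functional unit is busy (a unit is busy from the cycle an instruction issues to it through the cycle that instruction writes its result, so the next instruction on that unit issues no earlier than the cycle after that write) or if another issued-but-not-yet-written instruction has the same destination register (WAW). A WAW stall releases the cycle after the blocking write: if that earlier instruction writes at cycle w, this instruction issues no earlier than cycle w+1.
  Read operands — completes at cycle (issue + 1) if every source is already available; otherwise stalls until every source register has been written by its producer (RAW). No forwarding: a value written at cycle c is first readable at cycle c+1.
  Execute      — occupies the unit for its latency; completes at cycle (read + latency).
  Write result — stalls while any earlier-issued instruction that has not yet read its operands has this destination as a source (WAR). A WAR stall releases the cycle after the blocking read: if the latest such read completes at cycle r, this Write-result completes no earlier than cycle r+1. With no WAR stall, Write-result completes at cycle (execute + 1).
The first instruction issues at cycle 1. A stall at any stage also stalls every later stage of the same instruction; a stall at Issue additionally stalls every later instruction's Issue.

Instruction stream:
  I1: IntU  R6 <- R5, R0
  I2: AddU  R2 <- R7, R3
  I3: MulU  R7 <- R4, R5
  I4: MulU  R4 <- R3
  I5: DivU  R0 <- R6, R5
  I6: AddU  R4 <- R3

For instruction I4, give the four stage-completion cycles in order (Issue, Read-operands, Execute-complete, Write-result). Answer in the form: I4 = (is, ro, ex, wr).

c1: I1→IntU
c2: I1 RO; I2→AddU
c3: I1 EX; I2 RO; I3→MulU
c4: I1 WR R6; I3 RO
c5: I2 EX
c6: I2 WR R2
c7: I3 EX
c8: I3 WR R7
c9: I4→MulU
c10: I4 RO; I5→DivU
c11: I5 RO
c13: I4 EX
c14: I4 WR R4
c15: I6→AddU
c16: I6 RO
c18: I5 EX; I6 EX
c19: I5 WR R0; I6 WR R4

I4 = (9, 10, 13, 14)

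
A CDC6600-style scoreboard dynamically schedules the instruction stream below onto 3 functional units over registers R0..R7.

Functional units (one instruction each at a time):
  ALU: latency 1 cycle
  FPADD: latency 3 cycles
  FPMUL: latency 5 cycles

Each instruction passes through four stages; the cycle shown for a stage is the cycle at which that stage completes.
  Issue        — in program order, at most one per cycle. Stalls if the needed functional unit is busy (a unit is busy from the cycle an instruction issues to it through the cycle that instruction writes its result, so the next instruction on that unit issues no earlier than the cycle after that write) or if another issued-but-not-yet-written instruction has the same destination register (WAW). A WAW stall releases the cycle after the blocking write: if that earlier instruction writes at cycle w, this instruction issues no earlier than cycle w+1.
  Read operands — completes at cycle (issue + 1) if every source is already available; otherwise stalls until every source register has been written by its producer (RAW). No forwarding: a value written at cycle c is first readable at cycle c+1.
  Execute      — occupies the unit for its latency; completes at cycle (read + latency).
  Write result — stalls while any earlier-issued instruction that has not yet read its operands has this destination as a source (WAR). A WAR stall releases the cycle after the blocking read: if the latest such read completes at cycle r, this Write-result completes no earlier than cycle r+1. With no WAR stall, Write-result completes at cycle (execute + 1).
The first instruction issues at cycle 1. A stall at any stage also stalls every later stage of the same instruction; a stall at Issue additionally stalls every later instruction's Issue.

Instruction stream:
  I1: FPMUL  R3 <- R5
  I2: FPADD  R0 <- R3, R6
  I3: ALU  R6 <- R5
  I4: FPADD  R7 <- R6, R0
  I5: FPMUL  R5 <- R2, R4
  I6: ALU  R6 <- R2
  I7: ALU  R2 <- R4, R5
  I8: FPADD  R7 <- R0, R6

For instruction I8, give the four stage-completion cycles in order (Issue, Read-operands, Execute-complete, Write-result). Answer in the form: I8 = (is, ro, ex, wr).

I8 = (21, 22, 25, 26)

[1] I1 dispatched to FPMUL
[2] I1 operands ready | I2 dispatched to FPADD
[3] I3 dispatched to ALU
[4] I3 operands ready
[5] I3 complete
[7] I1 complete
[8] R3←I1
[9] I2 operands ready
[10] R6←I3
[12] I2 complete
[13] R0←I2
[14] I4 dispatched to FPADD
[15] I4 operands ready | I5 dispatched to FPMUL
[16] I5 operands ready | I6 dispatched to ALU
[17] I6 operands ready
[18] I4 complete | I6 complete
[19] R7←I4 | R6←I6
[20] I7 dispatched to ALU
[21] I5 complete | I8 dispatched to FPADD
[22] R5←I5 | I8 operands ready
[23] I7 operands ready
[24] I7 complete
[25] R2←I7 | I8 complete
[26] R7←I8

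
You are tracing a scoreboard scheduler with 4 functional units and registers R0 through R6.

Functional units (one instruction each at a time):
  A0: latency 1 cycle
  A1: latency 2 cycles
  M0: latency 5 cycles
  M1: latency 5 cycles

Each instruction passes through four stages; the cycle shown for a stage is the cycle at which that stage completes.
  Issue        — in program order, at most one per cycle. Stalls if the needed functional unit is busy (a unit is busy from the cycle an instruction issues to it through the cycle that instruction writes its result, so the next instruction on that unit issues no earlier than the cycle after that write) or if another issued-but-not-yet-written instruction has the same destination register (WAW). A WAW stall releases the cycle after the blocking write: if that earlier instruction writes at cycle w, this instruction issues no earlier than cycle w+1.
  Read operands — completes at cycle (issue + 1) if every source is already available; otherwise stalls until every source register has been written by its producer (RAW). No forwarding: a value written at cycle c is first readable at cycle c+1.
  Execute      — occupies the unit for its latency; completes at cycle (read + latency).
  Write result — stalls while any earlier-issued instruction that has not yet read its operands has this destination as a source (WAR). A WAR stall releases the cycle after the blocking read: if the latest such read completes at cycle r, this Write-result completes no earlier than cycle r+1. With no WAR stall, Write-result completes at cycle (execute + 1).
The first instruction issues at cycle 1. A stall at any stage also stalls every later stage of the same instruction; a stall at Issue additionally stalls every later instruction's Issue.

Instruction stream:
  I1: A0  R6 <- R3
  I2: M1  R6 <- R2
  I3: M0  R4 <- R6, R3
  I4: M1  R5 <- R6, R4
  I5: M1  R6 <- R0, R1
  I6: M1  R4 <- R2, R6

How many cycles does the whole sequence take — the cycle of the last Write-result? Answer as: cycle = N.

cycle = 42

[1] I1 dispatched to A0
[2] I1 operands ready
[3] I1 complete
[4] R6←I1
[5] I2 dispatched to M1
[6] I2 operands ready; I3 dispatched to M0
[11] I2 complete
[12] R6←I2
[13] I3 operands ready; I4 dispatched to M1
[18] I3 complete
[19] R4←I3
[20] I4 operands ready
[25] I4 complete
[26] R5←I4
[27] I5 dispatched to M1
[28] I5 operands ready
[33] I5 complete
[34] R6←I5
[35] I6 dispatched to M1
[36] I6 operands ready
[41] I6 complete
[42] R4←I6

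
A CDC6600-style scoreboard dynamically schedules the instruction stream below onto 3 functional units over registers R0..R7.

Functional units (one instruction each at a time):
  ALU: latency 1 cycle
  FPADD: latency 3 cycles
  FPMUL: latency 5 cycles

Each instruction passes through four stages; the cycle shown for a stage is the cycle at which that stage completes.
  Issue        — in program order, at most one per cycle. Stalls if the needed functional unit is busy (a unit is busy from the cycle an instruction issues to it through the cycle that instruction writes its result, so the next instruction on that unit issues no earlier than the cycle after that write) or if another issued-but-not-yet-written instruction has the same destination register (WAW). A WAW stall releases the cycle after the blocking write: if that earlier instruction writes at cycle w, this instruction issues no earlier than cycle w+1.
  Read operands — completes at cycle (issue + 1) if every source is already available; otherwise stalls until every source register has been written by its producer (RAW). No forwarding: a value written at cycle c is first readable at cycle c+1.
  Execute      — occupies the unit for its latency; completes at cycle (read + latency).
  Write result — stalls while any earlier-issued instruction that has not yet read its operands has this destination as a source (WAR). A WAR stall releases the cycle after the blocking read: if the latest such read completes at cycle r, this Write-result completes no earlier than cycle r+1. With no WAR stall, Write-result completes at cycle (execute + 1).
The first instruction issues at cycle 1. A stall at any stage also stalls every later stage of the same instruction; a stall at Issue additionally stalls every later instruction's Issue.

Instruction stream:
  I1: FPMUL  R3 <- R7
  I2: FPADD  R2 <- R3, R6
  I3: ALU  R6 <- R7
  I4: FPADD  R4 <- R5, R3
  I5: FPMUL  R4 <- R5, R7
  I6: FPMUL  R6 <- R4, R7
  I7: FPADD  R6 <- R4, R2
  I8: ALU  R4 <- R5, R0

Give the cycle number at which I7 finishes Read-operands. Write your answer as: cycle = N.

cycle = 37

c1: issue I1 (FPMUL)
c2: I1 read-ops | issue I2 (FPADD)
c3: issue I3 (ALU)
c4: I3 read-ops
c5: I3 finished on ALU
c7: I1 finished on FPMUL
c8: I1→R3
c9: I2 read-ops
c10: I3→R6
c12: I2 finished on FPADD
c13: I2→R2
c14: issue I4 (FPADD)
c15: I4 read-ops
c18: I4 finished on FPADD
c19: I4→R4
c20: issue I5 (FPMUL)
c21: I5 read-ops
c26: I5 finished on FPMUL
c27: I5→R4
c28: issue I6 (FPMUL)
c29: I6 read-ops
c34: I6 finished on FPMUL
c35: I6→R6
c36: issue I7 (FPADD)
c37: I7 read-ops | issue I8 (ALU)
c38: I8 read-ops
c39: I8 finished on ALU
c40: I7 finished on FPADD | I8→R4
c41: I7→R6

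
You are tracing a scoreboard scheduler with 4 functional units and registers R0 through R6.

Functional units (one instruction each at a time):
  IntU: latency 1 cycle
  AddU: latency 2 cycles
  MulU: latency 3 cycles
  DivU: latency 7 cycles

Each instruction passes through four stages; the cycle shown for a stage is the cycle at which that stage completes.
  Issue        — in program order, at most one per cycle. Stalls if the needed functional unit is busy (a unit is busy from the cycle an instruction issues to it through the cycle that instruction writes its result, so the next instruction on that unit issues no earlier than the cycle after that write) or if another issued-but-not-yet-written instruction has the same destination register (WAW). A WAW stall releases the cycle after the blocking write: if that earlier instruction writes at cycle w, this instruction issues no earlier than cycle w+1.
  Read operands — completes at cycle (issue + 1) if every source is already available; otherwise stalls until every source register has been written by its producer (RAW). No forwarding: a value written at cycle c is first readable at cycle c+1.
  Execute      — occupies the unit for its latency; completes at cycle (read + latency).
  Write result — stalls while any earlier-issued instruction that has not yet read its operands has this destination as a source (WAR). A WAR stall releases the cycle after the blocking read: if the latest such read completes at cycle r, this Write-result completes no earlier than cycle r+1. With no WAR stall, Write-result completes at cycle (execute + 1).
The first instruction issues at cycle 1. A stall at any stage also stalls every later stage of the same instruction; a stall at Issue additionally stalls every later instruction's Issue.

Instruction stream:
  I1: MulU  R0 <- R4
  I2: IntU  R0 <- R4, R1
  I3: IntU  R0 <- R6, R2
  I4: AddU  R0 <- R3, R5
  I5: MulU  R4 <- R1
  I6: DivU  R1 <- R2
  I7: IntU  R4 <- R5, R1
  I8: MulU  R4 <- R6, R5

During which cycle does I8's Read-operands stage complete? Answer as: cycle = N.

I1: IS=1 RO=2 EX=5 WR=6
I2: IS=7 RO=8 EX=9 WR=10  [WAW R0: wait I1 write@6]
I3: IS=11 RO=12 EX=13 WR=14  [struct: IntU busy until I2 writes@10]
I4: IS=15 RO=16 EX=18 WR=19  [WAW R0: wait I3 write@14]
I5: IS=16 RO=17 EX=20 WR=21
I6: IS=17 RO=18 EX=25 WR=26
I7: IS=22 RO=27 EX=28 WR=29  [WAW R4: wait I5 write@21; RAW R1: wait I6 write@26]
I8: IS=30 RO=31 EX=34 WR=35  [WAW R4: wait I7 write@29]

cycle = 31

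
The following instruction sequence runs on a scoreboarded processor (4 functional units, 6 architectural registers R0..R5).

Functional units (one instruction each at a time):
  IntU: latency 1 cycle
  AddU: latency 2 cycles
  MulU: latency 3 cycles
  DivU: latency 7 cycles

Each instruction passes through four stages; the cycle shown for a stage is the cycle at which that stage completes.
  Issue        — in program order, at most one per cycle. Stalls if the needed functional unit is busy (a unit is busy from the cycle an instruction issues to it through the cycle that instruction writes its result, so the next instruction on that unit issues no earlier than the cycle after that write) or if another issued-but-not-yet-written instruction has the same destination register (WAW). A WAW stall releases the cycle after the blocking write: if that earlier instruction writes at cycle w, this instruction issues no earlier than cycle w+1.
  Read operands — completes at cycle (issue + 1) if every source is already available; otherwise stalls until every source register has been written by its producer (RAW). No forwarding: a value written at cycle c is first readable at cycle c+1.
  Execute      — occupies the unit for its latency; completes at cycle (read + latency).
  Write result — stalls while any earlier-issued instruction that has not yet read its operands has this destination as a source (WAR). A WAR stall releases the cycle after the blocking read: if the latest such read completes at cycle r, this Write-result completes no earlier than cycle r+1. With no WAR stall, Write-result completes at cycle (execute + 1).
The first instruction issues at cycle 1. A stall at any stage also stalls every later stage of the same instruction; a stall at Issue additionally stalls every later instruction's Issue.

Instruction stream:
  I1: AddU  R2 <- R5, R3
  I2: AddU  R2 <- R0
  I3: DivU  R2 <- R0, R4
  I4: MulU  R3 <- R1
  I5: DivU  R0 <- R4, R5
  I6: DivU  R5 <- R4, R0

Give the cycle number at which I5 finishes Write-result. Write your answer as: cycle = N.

cycle = 30

[1] I1 dispatched to AddU
[2] I1 operands ready
[4] I1 complete
[5] R2←I1
[6] I2 dispatched to AddU
[7] I2 operands ready
[9] I2 complete
[10] R2←I2
[11] I3 dispatched to DivU
[12] I3 operands ready | I4 dispatched to MulU
[13] I4 operands ready
[16] I4 complete
[17] R3←I4
[19] I3 complete
[20] R2←I3
[21] I5 dispatched to DivU
[22] I5 operands ready
[29] I5 complete
[30] R0←I5
[31] I6 dispatched to DivU
[32] I6 operands ready
[39] I6 complete
[40] R5←I6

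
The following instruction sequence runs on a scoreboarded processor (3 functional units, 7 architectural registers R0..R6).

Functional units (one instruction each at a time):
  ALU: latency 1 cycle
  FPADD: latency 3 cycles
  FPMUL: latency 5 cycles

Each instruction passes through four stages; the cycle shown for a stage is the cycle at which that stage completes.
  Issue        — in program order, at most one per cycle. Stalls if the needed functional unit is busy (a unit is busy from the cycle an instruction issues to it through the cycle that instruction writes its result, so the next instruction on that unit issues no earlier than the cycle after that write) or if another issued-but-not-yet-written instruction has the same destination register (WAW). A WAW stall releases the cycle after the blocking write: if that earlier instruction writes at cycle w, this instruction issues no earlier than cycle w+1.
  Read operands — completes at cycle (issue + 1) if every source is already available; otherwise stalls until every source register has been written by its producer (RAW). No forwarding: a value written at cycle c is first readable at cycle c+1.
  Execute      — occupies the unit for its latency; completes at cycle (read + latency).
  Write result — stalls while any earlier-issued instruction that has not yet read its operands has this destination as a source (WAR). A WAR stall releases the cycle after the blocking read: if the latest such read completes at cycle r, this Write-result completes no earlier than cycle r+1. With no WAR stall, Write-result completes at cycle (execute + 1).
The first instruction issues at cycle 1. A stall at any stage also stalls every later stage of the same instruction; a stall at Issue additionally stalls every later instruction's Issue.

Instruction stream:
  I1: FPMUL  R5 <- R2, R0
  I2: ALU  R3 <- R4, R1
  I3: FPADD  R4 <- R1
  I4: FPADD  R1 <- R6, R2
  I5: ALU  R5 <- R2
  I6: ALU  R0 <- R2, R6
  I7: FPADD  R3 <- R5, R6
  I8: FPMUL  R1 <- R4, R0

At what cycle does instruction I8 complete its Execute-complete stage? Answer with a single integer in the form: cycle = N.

cycle = 23

I1  is:1  ro:2  ex:7  wr:8
I2  is:2  ro:3  ex:4  wr:5
I3  is:3  ro:4  ex:7  wr:8
I4  is:9  ro:10  ex:13  wr:14  — struct: FPADD busy until I3 writes@8
I5  is:10  ro:11  ex:12  wr:13
I6  is:14  ro:15  ex:16  wr:17  — struct: ALU busy until I5 writes@13
I7  is:15  ro:16  ex:19  wr:20
I8  is:16  ro:18  ex:23  wr:24  — RAW R0: wait I6 write@17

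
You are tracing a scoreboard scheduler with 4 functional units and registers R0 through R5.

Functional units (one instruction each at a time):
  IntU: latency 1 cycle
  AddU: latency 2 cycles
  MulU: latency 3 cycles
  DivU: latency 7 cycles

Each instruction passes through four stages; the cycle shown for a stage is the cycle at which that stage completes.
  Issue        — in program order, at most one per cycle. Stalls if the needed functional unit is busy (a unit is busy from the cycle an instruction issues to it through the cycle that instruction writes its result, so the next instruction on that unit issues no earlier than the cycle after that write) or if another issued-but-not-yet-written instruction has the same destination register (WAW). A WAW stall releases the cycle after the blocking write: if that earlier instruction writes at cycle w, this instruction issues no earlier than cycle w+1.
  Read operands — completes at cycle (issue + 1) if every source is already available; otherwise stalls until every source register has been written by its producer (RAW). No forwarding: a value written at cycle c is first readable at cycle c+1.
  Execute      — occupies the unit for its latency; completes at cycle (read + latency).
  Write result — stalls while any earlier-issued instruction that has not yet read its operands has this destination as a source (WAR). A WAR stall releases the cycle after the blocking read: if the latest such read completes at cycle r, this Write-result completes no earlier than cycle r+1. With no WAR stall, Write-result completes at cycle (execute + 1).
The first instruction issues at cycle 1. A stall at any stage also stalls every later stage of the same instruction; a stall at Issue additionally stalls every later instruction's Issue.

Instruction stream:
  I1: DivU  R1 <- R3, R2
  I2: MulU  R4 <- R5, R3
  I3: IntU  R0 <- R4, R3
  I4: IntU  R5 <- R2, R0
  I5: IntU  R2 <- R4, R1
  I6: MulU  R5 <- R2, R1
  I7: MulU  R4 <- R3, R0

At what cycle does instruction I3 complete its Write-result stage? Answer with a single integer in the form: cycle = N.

cycle = 10

[1] I1 dispatched to DivU
[2] I1 operands ready | I2 dispatched to MulU
[3] I2 operands ready | I3 dispatched to IntU
[6] I2 complete
[7] R4←I2
[8] I3 operands ready
[9] I1 complete | I3 complete
[10] R1←I1 | R0←I3
[11] I4 dispatched to IntU
[12] I4 operands ready
[13] I4 complete
[14] R5←I4
[15] I5 dispatched to IntU
[16] I5 operands ready | I6 dispatched to MulU
[17] I5 complete
[18] R2←I5
[19] I6 operands ready
[22] I6 complete
[23] R5←I6
[24] I7 dispatched to MulU
[25] I7 operands ready
[28] I7 complete
[29] R4←I7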